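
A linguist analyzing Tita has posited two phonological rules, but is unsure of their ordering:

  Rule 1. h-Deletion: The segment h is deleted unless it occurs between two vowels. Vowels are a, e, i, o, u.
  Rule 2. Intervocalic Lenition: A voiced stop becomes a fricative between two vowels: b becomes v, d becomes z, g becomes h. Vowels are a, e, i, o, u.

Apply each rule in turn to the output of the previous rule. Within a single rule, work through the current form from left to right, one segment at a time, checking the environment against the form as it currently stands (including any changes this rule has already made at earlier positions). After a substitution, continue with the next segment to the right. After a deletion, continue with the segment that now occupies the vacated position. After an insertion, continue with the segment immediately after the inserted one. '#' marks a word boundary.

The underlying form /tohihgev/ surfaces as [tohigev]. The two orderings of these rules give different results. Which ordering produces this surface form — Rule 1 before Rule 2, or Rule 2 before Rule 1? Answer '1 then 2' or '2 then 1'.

2 then 1

Order 1 then 2:
  1 h-Deletion: [tohihgev] → [tohigev]
  2 Intervocalic Lenition: [tohigev] → [tohihev]
  result: [tohihev]
Order 2 then 1:
  2 Intervocalic Lenition: no change — [tohihgev]
  1 h-Deletion: [tohihgev] → [tohigev]
  result: [tohigev]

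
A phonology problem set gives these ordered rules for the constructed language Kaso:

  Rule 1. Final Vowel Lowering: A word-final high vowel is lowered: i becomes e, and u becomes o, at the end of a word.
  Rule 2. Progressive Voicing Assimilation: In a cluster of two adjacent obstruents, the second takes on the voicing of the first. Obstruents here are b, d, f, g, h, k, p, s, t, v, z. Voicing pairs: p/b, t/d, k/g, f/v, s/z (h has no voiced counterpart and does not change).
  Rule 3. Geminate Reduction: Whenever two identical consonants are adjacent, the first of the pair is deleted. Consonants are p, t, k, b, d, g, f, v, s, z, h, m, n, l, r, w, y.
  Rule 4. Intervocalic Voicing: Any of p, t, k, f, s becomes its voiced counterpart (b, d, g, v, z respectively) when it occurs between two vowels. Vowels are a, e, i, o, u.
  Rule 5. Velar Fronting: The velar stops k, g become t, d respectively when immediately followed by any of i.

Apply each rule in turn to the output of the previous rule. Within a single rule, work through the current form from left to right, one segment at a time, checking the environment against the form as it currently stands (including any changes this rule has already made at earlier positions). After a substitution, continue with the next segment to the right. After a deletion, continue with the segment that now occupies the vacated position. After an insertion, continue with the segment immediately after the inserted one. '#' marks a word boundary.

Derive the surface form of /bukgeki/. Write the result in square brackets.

Rule 1 Final Vowel Lowering: [bukgeki] → [bukgeke]
Rule 2 Progressive Voicing Assimilation: [bukgeke] → [bukkeke]
Rule 3 Geminate Reduction: [bukkeke] → [bukeke]
Rule 4 Intervocalic Voicing: [bukeke] → [bugege]
Rule 5 Velar Fronting: no change — [bugege]

[bugege]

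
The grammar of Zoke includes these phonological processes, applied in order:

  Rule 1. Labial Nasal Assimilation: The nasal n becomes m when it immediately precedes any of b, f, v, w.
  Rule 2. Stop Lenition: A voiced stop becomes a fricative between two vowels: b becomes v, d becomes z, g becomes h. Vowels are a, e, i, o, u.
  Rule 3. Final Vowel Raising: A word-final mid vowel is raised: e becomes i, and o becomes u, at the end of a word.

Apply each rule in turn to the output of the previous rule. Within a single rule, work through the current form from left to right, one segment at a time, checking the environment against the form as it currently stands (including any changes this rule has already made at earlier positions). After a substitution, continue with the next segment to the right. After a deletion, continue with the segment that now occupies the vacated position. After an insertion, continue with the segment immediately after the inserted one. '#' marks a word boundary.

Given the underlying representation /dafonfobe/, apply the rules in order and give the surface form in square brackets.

[dafomfovi]

Rule 1 Labial Nasal Assimilation: [dafonfobe] → [dafomfobe]
Rule 2 Stop Lenition: [dafomfobe] → [dafomfove]
Rule 3 Final Vowel Raising: [dafomfove] → [dafomfovi]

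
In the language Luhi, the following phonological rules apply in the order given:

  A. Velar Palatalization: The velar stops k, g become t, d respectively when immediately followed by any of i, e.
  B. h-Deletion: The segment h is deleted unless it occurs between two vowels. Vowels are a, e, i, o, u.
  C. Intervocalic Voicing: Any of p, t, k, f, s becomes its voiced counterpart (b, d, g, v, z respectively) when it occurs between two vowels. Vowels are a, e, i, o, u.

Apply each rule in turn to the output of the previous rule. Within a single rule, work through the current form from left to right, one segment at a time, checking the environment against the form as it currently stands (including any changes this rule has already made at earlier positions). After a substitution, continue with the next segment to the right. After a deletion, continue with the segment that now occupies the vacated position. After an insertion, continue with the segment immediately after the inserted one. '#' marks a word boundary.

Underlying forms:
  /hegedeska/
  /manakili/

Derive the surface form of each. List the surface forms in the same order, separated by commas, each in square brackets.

[ededeska], [manadili]

/hegedeska/:
  A Velar Palatalization: [hegedeska] → [hededeska]
  B h-Deletion: [hededeska] → [ededeska]
  C Intervocalic Voicing: no change — [ededeska]
/manakili/:
  A Velar Palatalization: [manakili] → [manatili]
  B h-Deletion: no change — [manatili]
  C Intervocalic Voicing: [manatili] → [manadili]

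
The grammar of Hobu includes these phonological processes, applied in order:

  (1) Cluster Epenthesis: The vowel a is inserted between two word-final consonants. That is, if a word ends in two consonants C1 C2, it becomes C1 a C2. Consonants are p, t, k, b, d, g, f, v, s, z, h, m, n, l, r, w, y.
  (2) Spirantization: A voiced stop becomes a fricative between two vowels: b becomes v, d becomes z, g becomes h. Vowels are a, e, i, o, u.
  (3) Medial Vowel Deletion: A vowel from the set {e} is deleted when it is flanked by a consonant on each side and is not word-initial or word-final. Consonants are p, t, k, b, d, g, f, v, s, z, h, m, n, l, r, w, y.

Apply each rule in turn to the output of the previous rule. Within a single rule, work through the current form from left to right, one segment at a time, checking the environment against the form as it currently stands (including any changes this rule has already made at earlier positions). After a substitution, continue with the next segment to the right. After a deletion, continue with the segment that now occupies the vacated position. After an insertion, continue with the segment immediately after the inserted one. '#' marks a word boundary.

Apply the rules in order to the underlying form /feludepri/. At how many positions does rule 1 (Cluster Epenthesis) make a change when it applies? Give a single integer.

0

(1) Cluster Epenthesis: no change — [feludepri]
(2) Spirantization: [feludepri] → [feluzepri]
(3) Medial Vowel Deletion: [feluzepri] → [fluzpri]
Rule 1 changed 0 position(s).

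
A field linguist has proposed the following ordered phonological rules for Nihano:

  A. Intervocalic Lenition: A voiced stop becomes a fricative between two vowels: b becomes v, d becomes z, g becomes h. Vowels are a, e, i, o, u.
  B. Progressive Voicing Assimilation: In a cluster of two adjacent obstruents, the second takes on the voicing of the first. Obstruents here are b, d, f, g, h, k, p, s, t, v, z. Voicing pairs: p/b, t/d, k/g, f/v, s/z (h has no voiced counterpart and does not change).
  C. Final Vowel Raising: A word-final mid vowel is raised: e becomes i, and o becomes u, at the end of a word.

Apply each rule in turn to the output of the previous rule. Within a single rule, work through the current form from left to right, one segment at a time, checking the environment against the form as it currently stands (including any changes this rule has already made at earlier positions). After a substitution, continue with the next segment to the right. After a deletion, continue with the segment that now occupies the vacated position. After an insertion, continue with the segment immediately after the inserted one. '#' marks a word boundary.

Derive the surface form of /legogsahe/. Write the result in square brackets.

A Intervocalic Lenition: [legogsahe] → [lehogsahe]
B Progressive Voicing Assimilation: [lehogsahe] → [lehogzahe]
C Final Vowel Raising: [lehogzahe] → [lehogzahi]

[lehogzahi]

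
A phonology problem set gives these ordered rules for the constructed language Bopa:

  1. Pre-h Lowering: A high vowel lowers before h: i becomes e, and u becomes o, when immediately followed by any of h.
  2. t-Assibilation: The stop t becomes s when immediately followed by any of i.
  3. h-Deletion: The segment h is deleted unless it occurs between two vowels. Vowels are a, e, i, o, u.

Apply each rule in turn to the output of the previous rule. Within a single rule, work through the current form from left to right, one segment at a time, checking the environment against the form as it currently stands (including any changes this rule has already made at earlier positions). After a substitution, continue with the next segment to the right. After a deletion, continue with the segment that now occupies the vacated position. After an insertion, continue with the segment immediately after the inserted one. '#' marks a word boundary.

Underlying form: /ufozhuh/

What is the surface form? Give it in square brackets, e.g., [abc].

[ufozo]

1 Pre-h Lowering: [ufozhuh] → [ufozhoh]
2 t-Assibilation: no change — [ufozhoh]
3 h-Deletion: [ufozhoh] → [ufozo]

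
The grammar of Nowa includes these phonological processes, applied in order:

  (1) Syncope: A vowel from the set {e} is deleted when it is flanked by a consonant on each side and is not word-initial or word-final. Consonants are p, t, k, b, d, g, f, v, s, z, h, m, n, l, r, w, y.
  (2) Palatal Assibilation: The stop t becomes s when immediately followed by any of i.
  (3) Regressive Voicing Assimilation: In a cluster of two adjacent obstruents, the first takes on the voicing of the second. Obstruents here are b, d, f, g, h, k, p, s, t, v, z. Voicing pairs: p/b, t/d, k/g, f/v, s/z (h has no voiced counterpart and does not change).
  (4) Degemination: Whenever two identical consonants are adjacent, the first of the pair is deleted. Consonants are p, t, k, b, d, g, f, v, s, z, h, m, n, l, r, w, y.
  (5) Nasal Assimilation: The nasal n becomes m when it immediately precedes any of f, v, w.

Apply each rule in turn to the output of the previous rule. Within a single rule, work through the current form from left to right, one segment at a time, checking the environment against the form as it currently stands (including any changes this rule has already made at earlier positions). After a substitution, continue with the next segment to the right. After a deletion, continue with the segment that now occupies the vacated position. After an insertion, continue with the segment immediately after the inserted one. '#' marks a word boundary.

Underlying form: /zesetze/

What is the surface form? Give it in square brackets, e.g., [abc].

(1) Syncope: [zesetze] → [zstze]
(2) Palatal Assibilation: no change — [zstze]
(3) Regressive Voicing Assimilation: [zstze] → [ssdze]
(4) Degemination: [ssdze] → [sdze]
(5) Nasal Assimilation: no change — [sdze]

[sdze]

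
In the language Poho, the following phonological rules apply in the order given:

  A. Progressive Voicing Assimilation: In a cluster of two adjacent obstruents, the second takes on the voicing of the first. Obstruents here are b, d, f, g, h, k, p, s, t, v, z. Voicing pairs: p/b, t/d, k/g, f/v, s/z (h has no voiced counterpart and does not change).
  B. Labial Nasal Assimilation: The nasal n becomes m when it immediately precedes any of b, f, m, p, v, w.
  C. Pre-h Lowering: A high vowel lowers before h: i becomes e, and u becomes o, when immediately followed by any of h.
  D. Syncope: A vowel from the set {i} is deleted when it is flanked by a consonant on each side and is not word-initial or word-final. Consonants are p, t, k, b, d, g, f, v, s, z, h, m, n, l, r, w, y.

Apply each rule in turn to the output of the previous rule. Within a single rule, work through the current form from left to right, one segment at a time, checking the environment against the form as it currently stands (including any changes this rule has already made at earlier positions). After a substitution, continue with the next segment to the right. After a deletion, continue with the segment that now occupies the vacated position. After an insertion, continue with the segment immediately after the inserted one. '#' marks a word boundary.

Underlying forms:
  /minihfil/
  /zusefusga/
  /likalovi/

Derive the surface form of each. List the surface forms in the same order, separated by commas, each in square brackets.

/minihfil/:
  A Progressive Voicing Assimilation: no change — [minihfil]
  B Labial Nasal Assimilation: no change — [minihfil]
  C Pre-h Lowering: [minihfil] → [minehfil]
  D Syncope: [minehfil] → [mnehfl]
/zusefusga/:
  A Progressive Voicing Assimilation: [zusefusga] → [zusefuska]
  B Labial Nasal Assimilation: no change — [zusefuska]
  C Pre-h Lowering: no change — [zusefuska]
  D Syncope: no change — [zusefuska]
/likalovi/:
  A Progressive Voicing Assimilation: no change — [likalovi]
  B Labial Nasal Assimilation: no change — [likalovi]
  C Pre-h Lowering: no change — [likalovi]
  D Syncope: [likalovi] → [lkalovi]

[mnehfl], [zusefuska], [lkalovi]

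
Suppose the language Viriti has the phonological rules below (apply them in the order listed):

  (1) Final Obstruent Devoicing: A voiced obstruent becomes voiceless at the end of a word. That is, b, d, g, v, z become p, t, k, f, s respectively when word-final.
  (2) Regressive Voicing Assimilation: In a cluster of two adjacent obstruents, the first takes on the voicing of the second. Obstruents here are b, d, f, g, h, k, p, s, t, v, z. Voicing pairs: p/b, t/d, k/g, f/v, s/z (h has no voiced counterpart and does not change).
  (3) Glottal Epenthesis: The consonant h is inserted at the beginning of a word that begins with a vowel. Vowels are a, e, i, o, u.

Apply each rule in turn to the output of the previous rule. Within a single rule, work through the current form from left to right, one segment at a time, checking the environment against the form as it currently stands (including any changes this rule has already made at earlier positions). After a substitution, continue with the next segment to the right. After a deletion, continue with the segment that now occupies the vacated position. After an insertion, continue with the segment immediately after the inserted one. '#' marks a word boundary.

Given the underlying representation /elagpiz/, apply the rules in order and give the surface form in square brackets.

[helakpis]

(1) Final Obstruent Devoicing: [elagpiz] → [elagpis]
(2) Regressive Voicing Assimilation: [elagpis] → [elakpis]
(3) Glottal Epenthesis: [elakpis] → [helakpis]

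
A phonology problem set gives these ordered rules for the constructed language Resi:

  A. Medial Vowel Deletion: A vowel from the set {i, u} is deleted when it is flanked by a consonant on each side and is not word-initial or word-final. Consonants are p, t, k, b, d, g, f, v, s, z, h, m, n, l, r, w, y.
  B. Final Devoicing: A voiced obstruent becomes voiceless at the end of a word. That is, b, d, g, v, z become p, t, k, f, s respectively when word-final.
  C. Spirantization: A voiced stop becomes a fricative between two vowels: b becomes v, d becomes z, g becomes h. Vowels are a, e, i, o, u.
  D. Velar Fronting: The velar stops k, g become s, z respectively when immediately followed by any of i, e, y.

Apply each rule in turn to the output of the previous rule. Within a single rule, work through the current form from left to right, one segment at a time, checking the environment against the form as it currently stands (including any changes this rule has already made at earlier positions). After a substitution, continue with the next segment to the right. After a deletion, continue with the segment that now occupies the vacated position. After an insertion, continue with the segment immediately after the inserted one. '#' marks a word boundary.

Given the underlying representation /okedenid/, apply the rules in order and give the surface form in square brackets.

[osezent]

A Medial Vowel Deletion: [okedenid] → [okedend]
B Final Devoicing: [okedend] → [okedent]
C Spirantization: [okedent] → [okezent]
D Velar Fronting: [okezent] → [osezent]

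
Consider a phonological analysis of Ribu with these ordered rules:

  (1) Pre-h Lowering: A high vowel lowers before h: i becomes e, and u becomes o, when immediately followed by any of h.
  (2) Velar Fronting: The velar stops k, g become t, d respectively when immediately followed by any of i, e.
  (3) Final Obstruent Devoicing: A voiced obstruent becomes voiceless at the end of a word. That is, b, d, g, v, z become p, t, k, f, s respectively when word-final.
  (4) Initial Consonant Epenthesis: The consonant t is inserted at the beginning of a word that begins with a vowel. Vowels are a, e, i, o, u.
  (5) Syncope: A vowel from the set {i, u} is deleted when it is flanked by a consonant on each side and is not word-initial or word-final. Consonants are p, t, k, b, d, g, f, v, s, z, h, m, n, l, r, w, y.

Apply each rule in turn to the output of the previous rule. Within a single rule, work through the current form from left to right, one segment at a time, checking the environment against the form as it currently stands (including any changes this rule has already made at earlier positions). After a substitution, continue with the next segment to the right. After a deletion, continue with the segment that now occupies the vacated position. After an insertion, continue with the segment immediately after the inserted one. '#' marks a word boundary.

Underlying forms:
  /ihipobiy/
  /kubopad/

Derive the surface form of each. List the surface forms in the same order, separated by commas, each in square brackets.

/ihipobiy/:
  (1) Pre-h Lowering: [ihipobiy] → [ehipobiy]
  (2) Velar Fronting: no change — [ehipobiy]
  (3) Final Obstruent Devoicing: no change — [ehipobiy]
  (4) Initial Consonant Epenthesis: [ehipobiy] → [tehipobiy]
  (5) Syncope: [tehipobiy] → [tehpoby]
/kubopad/:
  (1) Pre-h Lowering: no change — [kubopad]
  (2) Velar Fronting: no change — [kubopad]
  (3) Final Obstruent Devoicing: [kubopad] → [kubopat]
  (4) Initial Consonant Epenthesis: no change — [kubopat]
  (5) Syncope: [kubopat] → [kbopat]

[tehpoby], [kbopat]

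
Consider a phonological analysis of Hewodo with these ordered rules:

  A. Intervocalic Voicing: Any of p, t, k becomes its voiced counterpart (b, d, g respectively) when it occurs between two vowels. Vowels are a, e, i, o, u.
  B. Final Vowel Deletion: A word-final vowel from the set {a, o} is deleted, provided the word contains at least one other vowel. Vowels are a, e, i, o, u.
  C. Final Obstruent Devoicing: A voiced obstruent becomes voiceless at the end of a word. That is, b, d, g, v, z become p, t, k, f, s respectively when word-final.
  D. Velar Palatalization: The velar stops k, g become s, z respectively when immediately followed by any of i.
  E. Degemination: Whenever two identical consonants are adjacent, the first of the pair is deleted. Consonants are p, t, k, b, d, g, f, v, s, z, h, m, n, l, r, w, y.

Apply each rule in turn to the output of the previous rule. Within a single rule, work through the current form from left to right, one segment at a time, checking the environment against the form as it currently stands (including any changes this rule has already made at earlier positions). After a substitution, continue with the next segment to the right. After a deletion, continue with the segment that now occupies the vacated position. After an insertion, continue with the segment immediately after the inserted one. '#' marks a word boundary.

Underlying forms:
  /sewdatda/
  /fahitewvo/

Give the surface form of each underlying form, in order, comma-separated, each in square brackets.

/sewdatda/:
  A Intervocalic Voicing: no change — [sewdatda]
  B Final Vowel Deletion: [sewdatda] → [sewdatd]
  C Final Obstruent Devoicing: [sewdatd] → [sewdatt]
  D Velar Palatalization: no change — [sewdatt]
  E Degemination: [sewdatt] → [sewdat]
/fahitewvo/:
  A Intervocalic Voicing: [fahitewvo] → [fahidewvo]
  B Final Vowel Deletion: [fahidewvo] → [fahidewv]
  C Final Obstruent Devoicing: [fahidewv] → [fahidewf]
  D Velar Palatalization: no change — [fahidewf]
  E Degemination: no change — [fahidewf]

[sewdat], [fahidewf]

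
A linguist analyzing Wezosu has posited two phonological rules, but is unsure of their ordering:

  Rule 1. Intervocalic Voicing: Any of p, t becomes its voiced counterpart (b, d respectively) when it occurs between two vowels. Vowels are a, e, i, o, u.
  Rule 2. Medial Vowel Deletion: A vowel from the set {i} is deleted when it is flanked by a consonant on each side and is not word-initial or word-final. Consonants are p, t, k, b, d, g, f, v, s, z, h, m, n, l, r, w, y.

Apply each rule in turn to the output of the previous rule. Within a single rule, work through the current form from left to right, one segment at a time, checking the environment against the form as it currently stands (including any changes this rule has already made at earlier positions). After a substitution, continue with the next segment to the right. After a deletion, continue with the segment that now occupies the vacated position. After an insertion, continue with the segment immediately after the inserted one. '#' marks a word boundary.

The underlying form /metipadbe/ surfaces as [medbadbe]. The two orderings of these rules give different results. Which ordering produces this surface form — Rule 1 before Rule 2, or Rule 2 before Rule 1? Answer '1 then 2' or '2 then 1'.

Order 1 then 2:
  1 Intervocalic Voicing: [metipadbe] → [medibadbe]
  2 Medial Vowel Deletion: [medibadbe] → [medbadbe]
  result: [medbadbe]
Order 2 then 1:
  2 Medial Vowel Deletion: [metipadbe] → [metpadbe]
  1 Intervocalic Voicing: no change — [metpadbe]
  result: [metpadbe]

1 then 2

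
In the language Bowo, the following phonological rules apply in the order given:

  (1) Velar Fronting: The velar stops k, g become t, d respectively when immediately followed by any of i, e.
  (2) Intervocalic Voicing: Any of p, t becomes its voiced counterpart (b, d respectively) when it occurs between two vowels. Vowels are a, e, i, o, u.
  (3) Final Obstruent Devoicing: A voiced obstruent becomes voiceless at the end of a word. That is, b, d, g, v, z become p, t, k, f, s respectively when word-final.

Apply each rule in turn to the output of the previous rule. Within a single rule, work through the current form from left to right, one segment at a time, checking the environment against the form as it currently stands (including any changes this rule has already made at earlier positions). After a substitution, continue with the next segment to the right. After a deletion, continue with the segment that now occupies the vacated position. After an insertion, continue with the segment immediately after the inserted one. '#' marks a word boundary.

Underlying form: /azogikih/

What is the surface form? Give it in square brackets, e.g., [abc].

[azodidih]

(1) Velar Fronting: [azogikih] → [azoditih]
(2) Intervocalic Voicing: [azoditih] → [azodidih]
(3) Final Obstruent Devoicing: no change — [azodidih]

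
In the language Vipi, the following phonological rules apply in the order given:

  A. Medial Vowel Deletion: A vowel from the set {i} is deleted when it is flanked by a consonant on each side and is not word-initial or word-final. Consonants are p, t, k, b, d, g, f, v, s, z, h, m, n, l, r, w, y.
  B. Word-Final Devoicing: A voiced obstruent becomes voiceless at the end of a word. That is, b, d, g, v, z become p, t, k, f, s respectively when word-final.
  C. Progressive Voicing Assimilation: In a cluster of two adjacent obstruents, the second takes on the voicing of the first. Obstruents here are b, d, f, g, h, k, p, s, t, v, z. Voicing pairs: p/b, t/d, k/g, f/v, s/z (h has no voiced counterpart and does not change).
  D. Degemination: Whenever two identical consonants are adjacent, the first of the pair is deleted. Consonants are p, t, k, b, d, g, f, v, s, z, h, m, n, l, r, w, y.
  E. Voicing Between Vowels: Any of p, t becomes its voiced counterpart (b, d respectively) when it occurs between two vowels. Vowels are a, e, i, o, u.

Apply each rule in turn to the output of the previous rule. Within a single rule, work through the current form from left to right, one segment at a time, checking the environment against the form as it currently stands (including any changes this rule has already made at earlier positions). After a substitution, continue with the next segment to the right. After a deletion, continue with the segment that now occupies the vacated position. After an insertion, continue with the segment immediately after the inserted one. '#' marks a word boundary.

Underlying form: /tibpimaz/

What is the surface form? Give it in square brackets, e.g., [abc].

[tpmas]

A Medial Vowel Deletion: [tibpimaz] → [tbpmaz]
B Word-Final Devoicing: [tbpmaz] → [tbpmas]
C Progressive Voicing Assimilation: [tbpmas] → [tppmas]
D Degemination: [tppmas] → [tpmas]
E Voicing Between Vowels: no change — [tpmas]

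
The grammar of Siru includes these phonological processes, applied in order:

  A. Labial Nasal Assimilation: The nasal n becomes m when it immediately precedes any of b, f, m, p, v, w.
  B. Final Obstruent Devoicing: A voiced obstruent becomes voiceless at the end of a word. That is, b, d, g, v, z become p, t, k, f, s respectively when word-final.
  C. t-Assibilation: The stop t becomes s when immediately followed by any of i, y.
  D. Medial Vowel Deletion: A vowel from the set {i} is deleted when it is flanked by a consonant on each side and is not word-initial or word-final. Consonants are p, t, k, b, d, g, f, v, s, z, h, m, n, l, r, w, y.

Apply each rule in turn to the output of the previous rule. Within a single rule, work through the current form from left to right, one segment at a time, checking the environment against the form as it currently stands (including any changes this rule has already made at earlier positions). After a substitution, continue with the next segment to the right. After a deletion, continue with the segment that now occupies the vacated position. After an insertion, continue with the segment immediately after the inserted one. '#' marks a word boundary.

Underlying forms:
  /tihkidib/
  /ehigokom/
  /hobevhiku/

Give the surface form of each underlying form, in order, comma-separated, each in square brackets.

/tihkidib/:
  A Labial Nasal Assimilation: no change — [tihkidib]
  B Final Obstruent Devoicing: [tihkidib] → [tihkidip]
  C t-Assibilation: [tihkidip] → [sihkidip]
  D Medial Vowel Deletion: [sihkidip] → [shkdp]
/ehigokom/:
  A Labial Nasal Assimilation: no change — [ehigokom]
  B Final Obstruent Devoicing: no change — [ehigokom]
  C t-Assibilation: no change — [ehigokom]
  D Medial Vowel Deletion: [ehigokom] → [ehgokom]
/hobevhiku/:
  A Labial Nasal Assimilation: no change — [hobevhiku]
  B Final Obstruent Devoicing: no change — [hobevhiku]
  C t-Assibilation: no change — [hobevhiku]
  D Medial Vowel Deletion: [hobevhiku] → [hobevhku]

[shkdp], [ehgokom], [hobevhku]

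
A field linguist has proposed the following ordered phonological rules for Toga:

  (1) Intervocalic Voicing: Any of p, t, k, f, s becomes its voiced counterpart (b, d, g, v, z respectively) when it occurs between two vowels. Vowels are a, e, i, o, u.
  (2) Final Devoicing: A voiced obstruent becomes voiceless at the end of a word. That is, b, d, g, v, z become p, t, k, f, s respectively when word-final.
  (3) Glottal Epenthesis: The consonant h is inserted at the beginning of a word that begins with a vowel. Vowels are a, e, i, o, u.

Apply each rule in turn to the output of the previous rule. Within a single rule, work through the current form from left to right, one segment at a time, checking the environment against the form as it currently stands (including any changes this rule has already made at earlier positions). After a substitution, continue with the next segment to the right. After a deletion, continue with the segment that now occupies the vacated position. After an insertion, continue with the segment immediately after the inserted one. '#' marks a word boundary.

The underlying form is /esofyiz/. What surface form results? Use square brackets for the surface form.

[hezofyis]

(1) Intervocalic Voicing: [esofyiz] → [ezofyiz]
(2) Final Devoicing: [ezofyiz] → [ezofyis]
(3) Glottal Epenthesis: [ezofyis] → [hezofyis]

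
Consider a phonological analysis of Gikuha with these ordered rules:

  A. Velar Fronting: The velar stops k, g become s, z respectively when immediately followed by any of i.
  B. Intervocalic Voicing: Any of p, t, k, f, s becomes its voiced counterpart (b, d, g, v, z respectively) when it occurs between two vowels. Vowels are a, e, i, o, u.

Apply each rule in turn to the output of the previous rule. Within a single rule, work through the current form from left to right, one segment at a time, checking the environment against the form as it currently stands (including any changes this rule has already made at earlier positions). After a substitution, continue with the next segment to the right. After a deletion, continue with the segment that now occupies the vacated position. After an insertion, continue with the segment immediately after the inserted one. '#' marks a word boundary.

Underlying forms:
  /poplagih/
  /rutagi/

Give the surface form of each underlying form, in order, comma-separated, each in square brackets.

[poplazih], [rudazi]

/poplagih/:
  A Velar Fronting: [poplagih] → [poplazih]
  B Intervocalic Voicing: no change — [poplazih]
/rutagi/:
  A Velar Fronting: [rutagi] → [rutazi]
  B Intervocalic Voicing: [rutazi] → [rudazi]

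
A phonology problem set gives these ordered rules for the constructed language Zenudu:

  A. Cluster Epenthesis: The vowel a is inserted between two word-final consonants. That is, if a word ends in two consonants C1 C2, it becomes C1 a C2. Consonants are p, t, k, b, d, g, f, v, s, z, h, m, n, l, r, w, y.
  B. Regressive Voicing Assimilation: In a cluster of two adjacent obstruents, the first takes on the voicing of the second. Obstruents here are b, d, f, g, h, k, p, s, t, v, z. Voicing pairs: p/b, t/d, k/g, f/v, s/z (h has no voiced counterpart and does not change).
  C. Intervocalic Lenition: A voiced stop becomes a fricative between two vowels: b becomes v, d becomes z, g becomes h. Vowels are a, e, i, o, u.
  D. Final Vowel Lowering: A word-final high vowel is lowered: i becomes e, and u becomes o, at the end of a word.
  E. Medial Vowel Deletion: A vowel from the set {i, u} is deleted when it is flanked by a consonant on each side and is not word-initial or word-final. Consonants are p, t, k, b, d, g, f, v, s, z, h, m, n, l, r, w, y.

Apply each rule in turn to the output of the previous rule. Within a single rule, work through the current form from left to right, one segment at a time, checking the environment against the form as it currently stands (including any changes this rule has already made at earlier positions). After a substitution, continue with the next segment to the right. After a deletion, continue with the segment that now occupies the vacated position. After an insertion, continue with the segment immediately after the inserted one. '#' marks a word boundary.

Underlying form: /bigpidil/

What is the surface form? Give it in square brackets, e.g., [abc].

A Cluster Epenthesis: no change — [bigpidil]
B Regressive Voicing Assimilation: [bigpidil] → [bikpidil]
C Intervocalic Lenition: [bikpidil] → [bikpizil]
D Final Vowel Lowering: no change — [bikpizil]
E Medial Vowel Deletion: [bikpizil] → [bkpzl]

[bkpzl]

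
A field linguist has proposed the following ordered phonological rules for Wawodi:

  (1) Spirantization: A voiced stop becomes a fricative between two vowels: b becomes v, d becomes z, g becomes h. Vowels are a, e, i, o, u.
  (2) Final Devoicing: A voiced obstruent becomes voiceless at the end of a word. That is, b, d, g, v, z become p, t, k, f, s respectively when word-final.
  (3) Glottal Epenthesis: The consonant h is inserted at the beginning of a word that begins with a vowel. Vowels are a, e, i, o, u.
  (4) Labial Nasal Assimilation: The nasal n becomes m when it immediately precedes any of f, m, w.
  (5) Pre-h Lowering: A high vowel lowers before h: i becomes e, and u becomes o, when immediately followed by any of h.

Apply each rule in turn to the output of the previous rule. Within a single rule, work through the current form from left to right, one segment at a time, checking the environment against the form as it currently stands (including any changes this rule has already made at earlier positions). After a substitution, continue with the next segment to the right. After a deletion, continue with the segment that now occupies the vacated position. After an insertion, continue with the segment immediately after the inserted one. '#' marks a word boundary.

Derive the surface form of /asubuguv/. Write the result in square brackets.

[hasuvohuf]

(1) Spirantization: [asubuguv] → [asuvuhuv]
(2) Final Devoicing: [asuvuhuv] → [asuvuhuf]
(3) Glottal Epenthesis: [asuvuhuf] → [hasuvuhuf]
(4) Labial Nasal Assimilation: no change — [hasuvuhuf]
(5) Pre-h Lowering: [hasuvuhuf] → [hasuvohuf]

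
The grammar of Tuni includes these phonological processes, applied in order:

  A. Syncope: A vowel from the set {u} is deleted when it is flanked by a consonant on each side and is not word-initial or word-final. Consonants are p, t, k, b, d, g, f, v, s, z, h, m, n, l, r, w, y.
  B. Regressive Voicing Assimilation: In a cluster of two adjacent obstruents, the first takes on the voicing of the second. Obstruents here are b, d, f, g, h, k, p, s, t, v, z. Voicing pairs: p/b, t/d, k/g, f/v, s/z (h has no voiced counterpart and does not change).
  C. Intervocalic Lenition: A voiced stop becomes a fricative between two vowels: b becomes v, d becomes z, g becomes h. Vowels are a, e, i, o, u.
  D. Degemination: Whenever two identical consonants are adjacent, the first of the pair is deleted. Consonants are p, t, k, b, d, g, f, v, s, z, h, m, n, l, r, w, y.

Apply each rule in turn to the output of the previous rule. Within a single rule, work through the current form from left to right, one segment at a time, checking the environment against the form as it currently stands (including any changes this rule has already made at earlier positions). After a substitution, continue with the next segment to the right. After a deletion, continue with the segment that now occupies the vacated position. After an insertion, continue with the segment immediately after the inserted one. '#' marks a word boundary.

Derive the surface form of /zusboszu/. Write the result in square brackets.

A Syncope: [zusboszu] → [zsboszu]
B Regressive Voicing Assimilation: [zsboszu] → [szbozzu]
C Intervocalic Lenition: no change — [szbozzu]
D Degemination: [szbozzu] → [szbozu]

[szbozu]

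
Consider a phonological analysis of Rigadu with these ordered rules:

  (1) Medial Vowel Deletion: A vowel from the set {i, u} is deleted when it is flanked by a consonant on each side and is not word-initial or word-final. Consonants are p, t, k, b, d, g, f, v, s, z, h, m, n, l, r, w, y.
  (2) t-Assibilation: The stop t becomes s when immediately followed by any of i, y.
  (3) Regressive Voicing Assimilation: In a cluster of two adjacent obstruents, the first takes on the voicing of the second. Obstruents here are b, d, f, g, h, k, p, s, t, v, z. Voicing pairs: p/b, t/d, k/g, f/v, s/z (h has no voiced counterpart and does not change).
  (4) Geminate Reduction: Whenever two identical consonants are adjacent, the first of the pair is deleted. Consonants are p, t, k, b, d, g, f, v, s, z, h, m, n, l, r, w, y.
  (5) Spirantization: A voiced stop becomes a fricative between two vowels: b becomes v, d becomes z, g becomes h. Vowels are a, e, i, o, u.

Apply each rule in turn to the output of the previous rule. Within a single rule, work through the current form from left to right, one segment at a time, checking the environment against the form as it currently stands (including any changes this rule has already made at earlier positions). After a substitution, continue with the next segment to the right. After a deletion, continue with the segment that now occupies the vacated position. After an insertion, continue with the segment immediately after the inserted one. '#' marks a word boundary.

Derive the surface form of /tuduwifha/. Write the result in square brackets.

[dwfha]

(1) Medial Vowel Deletion: [tuduwifha] → [tdwfha]
(2) t-Assibilation: no change — [tdwfha]
(3) Regressive Voicing Assimilation: [tdwfha] → [ddwfha]
(4) Geminate Reduction: [ddwfha] → [dwfha]
(5) Spirantization: no change — [dwfha]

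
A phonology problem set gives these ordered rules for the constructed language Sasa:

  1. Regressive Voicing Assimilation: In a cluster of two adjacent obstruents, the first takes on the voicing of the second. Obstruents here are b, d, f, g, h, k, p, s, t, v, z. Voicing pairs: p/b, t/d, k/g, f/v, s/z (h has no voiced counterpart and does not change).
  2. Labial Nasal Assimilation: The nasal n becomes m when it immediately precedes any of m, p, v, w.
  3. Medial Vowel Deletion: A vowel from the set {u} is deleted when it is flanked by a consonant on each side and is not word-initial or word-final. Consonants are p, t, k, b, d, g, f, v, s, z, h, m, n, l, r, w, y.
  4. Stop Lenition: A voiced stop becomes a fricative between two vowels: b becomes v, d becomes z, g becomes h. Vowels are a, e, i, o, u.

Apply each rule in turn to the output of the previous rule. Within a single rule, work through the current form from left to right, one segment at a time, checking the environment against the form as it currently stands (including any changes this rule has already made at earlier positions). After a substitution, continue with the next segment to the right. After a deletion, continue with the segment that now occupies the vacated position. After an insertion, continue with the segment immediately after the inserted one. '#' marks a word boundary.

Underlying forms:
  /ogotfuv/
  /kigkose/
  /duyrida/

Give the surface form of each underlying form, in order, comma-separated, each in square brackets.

/ogotfuv/:
  1 Regressive Voicing Assimilation: no change — [ogotfuv]
  2 Labial Nasal Assimilation: no change — [ogotfuv]
  3 Medial Vowel Deletion: [ogotfuv] → [ogotfv]
  4 Stop Lenition: [ogotfv] → [ohotfv]
/kigkose/:
  1 Regressive Voicing Assimilation: [kigkose] → [kikkose]
  2 Labial Nasal Assimilation: no change — [kikkose]
  3 Medial Vowel Deletion: no change — [kikkose]
  4 Stop Lenition: no change — [kikkose]
/duyrida/:
  1 Regressive Voicing Assimilation: no change — [duyrida]
  2 Labial Nasal Assimilation: no change — [duyrida]
  3 Medial Vowel Deletion: [duyrida] → [dyrida]
  4 Stop Lenition: [dyrida] → [dyriza]

[ohotfv], [kikkose], [dyriza]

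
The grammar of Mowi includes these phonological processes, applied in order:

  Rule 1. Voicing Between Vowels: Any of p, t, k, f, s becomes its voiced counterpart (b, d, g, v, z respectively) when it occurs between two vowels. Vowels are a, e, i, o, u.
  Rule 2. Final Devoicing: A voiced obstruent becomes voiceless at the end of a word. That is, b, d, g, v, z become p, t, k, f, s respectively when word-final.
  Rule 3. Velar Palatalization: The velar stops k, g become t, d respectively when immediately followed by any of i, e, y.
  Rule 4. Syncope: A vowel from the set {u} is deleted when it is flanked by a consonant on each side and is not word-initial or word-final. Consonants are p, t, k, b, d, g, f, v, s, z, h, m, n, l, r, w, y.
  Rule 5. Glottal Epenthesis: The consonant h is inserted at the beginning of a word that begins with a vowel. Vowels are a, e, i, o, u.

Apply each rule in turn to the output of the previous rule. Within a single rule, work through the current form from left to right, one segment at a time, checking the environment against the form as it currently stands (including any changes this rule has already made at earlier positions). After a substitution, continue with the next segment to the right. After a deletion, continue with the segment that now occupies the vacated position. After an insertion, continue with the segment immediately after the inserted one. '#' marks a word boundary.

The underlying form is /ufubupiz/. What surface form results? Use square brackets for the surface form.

[huvbbis]

Rule 1 Voicing Between Vowels: [ufubupiz] → [uvububiz]
Rule 2 Final Devoicing: [uvububiz] → [uvububis]
Rule 3 Velar Palatalization: no change — [uvububis]
Rule 4 Syncope: [uvububis] → [uvbbis]
Rule 5 Glottal Epenthesis: [uvbbis] → [huvbbis]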